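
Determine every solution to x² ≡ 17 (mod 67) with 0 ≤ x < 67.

33, 34

Since 67 ≡ 3 (mod 4), a square root of 17 is 17^((67+1)/4) = 17^17 mod 67.
Repeated squaring: 17^2≡21, 17^4≡39, 17^8≡47, 17^16≡65 (mod 67).
17^17 = 17^(16+1) ≡ 33 (mod 67).
Check: 33² = 1089 ≡ 17 (mod 67). The two roots are 33 and 34.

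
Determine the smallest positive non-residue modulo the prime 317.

(2/317) = −1, so 2 is the smallest positive non-residue mod 317.

2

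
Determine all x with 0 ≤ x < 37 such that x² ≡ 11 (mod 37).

37 ≡ 1 (mod 4), so we find a root by search.
Trying successive values, 14² = 196 ≡ 11 (mod 37). The other root is 37 − 14 = 23.

14, 23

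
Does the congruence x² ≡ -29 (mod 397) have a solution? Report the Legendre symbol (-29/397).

1

Euler's criterion: (-29/397) ≡ 368^198 (mod 397).
368^2 ≡ 47 (mod 397)
368^4 ≡ 224 (mod 397)
368^8 ≡ 154 (mod 397)
368^16 ≡ 293 (mod 397)
368^32 ≡ 97 (mod 397)
368^64 ≡ 278 (mod 397)
368^128 ≡ 266 (mod 397)
368^198 = 368^(128+64+4+2) ≡ 1 (mod 397).
Result is 1, so (-29/397) = 1.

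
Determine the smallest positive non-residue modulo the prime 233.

3

(2/233) = +1, so 2 is a residue.
(3/233) = −1, so 3 is the smallest positive non-residue mod 233.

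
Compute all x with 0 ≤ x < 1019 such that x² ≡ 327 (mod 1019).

501, 518

Since 1019 ≡ 3 (mod 4), a square root of 327 is 327^((1019+1)/4) = 327^255 mod 1019.
Repeated squaring: 327^2≡953, 327^4≡280, 327^8≡956, 327^16≡912, 327^32≡240, 327^64≡536, 327^128≡957 (mod 1019).
327^255 = 327^(128+64+32+16+8+4+2+1) ≡ 501 (mod 1019).
Check: 501² = 251001 ≡ 327 (mod 1019). The two roots are 501 and 518.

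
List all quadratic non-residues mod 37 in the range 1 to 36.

Square k = 1,…,18 (k and 37−k give the same square):
1²=1, 2²=4, 3²=9, 4²=16, 5²=25, 6²=36, 7²≡12, 8²≡27, 9²≡7, 10²≡26, 11²≡10, 12²≡33, 13²≡21, 14²≡11, 15²≡3, 16²≡34, 17²≡30, 18²≡28 (mod 37).
The residues are {1, 3, 4, 7, 9, 10, 11, 12, 16, 21, 25, 26, 27, 28, 30, 33, 34, 36}; the non-residues are the remaining 18 nonzero classes.

2,5,6,8,13,14,15,17,18,19,20,22,23,24,29,31,32,35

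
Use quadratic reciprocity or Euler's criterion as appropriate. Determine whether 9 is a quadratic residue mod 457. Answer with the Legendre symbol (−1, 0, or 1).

Reciprocity: 9 ≡ 1 and 457 ≡ 1 (mod 4), so (9/457) = +(457/9).
Reduce top mod 9: now compute (7/9).
Reciprocity: 7 ≡ 3 and 9 ≡ 1 (mod 4), so (7/9) = +(9/7).
Reduce top mod 7: now compute (2/7).
Pull out 2: since 7 ≡ 7 (mod 8), (2/7) = +1.
Reached (1/7) = 1. Collecting the sign flips along the way, the symbol is +1.

1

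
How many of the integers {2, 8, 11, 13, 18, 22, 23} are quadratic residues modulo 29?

3

(2/29) = -1 → non-residue.
(8/29) = -1 → non-residue.
(11/29) = -1 → non-residue.
(13/29) = +1 → QR.
(18/29) = -1 → non-residue.
(22/29) = +1 → QR.
(23/29) = +1 → QR.
Total quadratic residues among the 7: 3.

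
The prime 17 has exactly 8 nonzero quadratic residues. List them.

1 2 4 8 9 13 15 16

Square k = 1,…,8 (k and 17−k give the same square):
1²=1, 2²=4, 3²=9, 4²=16, 5²≡8, 6²≡2, 7²≡15, 8²≡13 (mod 17).
So the quadratic residues mod 17 are {1, 2, 4, 8, 9, 13, 15, 16}.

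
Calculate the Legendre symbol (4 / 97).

Euler's criterion: (4/97) ≡ 4^48 (mod 97).
4^2 ≡ 16 (mod 97)
4^4 ≡ 62 (mod 97)
4^8 ≡ 61 (mod 97)
4^16 ≡ 35 (mod 97)
4^32 ≡ 61 (mod 97)
4^48 = 4^(32+16) ≡ 1 (mod 97).
Result is 1, so (4/97) = 1.

1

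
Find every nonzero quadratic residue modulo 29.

Square k = 1,…,14 (k and 29−k give the same square):
1²=1, 2²=4, 3²=9, 4²=16, 5²=25, 6²≡7, 7²≡20, 8²≡6, 9²≡23, 10²≡13, 11²≡5, 12²≡28, 13²≡24, 14²≡22 (mod 29).
So the quadratic residues mod 29 are {1, 4, 5, 6, 7, 9, 13, 16, 20, 22, 23, 24, 25, 28}.

1,4,5,6,7,9,13,16,20,22,23,24,25,28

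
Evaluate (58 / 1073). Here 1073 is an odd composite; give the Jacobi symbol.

Pull out 2: since 1073 ≡ 1 (mod 8), (2/1073) = +1.
Reciprocity: 29 ≡ 1 and 1073 ≡ 1 (mod 4), so (29/1073) = +(1073/29).
Reduce top mod 29: now compute (0/29).
Top reduces to 0: gcd > 1, so the symbol is 0.

0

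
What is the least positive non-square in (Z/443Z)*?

2

(2/443) = −1, so 2 is the smallest positive non-residue mod 443.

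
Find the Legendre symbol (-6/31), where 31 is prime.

Euler's criterion: (-6/31) ≡ 25^15 (mod 31).
25^2 ≡ 5 (mod 31)
25^4 ≡ 25 (mod 31)
25^8 ≡ 5 (mod 31)
25^15 = 25^(8+4+2+1) ≡ 1 (mod 31).
Result is 1, so (-6/31) = 1.

1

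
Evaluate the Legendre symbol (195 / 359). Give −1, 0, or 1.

Reciprocity: 195 ≡ 3 and 359 ≡ 3 (mod 4), so (195/359) = −(359/195).
Reduce top mod 195: now compute (164/195).
Pull out 2^2: since 195 ≡ 3 (mod 8), (2/195) = -1, so (2/195)^2 = +1.
Reciprocity: 41 ≡ 1 and 195 ≡ 3 (mod 4), so (41/195) = +(195/41).
Reduce top mod 41: now compute (31/41).
Reciprocity: 31 ≡ 3 and 41 ≡ 1 (mod 4), so (31/41) = +(41/31).
Reduce top mod 31: now compute (10/31).
Pull out 2: since 31 ≡ 7 (mod 8), (2/31) = +1.
Reciprocity: 5 ≡ 1 and 31 ≡ 3 (mod 4), so (5/31) = +(31/5).
Reduce top mod 5: now compute (1/5).
Reached (1/5) = 1. Collecting the sign flips along the way, the symbol is -1.

-1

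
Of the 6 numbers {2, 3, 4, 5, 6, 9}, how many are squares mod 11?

(2/11) = -1 → non-residue.
(3/11) = +1 → QR.
(4/11) = +1 → QR.
(5/11) = +1 → QR.
(6/11) = -1 → non-residue.
(9/11) = +1 → QR.
Total quadratic residues among the 6: 4.

4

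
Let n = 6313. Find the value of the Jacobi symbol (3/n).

Reciprocity: 3 ≡ 3 and 6313 ≡ 1 (mod 4), so (3/6313) = +(6313/3).
Reduce top mod 3: now compute (1/3).
Reached (1/3) = 1. Collecting the sign flips along the way, the symbol is +1.

1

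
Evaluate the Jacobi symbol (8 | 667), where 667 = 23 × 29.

-1

Pull out 2^3: since 667 ≡ 3 (mod 8), (2/667) = -1, so (2/667)^3 = -1.
Reached (1/667) = 1. Collecting the sign flips along the way, the symbol is -1.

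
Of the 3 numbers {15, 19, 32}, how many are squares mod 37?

(15/37) = -1 → non-residue.
(19/37) = -1 → non-residue.
(32/37) = -1 → non-residue.
Total quadratic residues among the 3: 0.

0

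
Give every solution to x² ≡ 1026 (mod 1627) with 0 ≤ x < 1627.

384, 1243

Since 1627 ≡ 3 (mod 4), a square root of 1026 is 1026^((1627+1)/4) = 1026^407 mod 1627.
Repeated squaring: 1026^2≡7, 1026^4≡49, 1026^8≡774, 1026^16≡340, 1026^32≡83, 1026^64≡381, 1026^128≡358, 1026^256≡1258 (mod 1627).
1026^407 = 1026^(256+128+16+4+2+1) ≡ 384 (mod 1627).
Check: 384² = 147456 ≡ 1026 (mod 1627). The two roots are 384 and 1243.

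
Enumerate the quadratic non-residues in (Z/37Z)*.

Square k = 1,…,18 (k and 37−k give the same square):
1²=1, 2²=4, 3²=9, 4²=16, 5²=25, 6²=36, 7²≡12, 8²≡27, 9²≡7, 10²≡26, 11²≡10, 12²≡33, 13²≡21, 14²≡11, 15²≡3, 16²≡34, 17²≡30, 18²≡28 (mod 37).
The residues are {1, 3, 4, 7, 9, 10, 11, 12, 16, 21, 25, 26, 27, 28, 30, 33, 34, 36}; the non-residues are the remaining 18 nonzero classes.

2,5,6,8,13,14,15,17,18,19,20,22,23,24,29,31,32,35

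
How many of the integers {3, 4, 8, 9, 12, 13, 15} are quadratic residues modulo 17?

(3/17) = -1 → non-residue.
(4/17) = +1 → QR.
(8/17) = +1 → QR.
(9/17) = +1 → QR.
(12/17) = -1 → non-residue.
(13/17) = +1 → QR.
(15/17) = +1 → QR.
Total quadratic residues among the 7: 5.

5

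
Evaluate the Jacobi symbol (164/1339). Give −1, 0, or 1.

-1

Pull out 2^2: since 1339 ≡ 3 (mod 8), (2/1339) = -1, so (2/1339)^2 = +1.
Reciprocity: 41 ≡ 1 and 1339 ≡ 3 (mod 4), so (41/1339) = +(1339/41).
Reduce top mod 41: now compute (27/41).
Reciprocity: 27 ≡ 3 and 41 ≡ 1 (mod 4), so (27/41) = +(41/27).
Reduce top mod 27: now compute (14/27).
Pull out 2: since 27 ≡ 3 (mod 8), (2/27) = -1.
Reciprocity: 7 ≡ 3 and 27 ≡ 3 (mod 4), so (7/27) = −(27/7).
Reduce top mod 7: now compute (6/7).
Pull out 2: since 7 ≡ 7 (mod 8), (2/7) = +1.
Reciprocity: 3 ≡ 3 and 7 ≡ 3 (mod 4), so (3/7) = −(7/3).
Reduce top mod 3: now compute (1/3).
Reached (1/3) = 1. Collecting the sign flips along the way, the symbol is -1.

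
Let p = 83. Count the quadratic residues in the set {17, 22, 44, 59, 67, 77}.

4

(17/83) = +1 → QR.
(22/83) = -1 → non-residue.
(44/83) = +1 → QR.
(59/83) = +1 → QR.
(67/83) = -1 → non-residue.
(77/83) = +1 → QR.
Total quadratic residues among the 6: 4.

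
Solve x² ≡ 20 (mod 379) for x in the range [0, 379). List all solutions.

Since 379 ≡ 3 (mod 4), a square root of 20 is 20^((379+1)/4) = 20^95 mod 379.
Repeated squaring: 20^2≡21, 20^4≡62, 20^8≡54, 20^16≡263, 20^32≡191, 20^64≡97 (mod 379).
20^95 = 20^(64+16+8+4+2+1) ≡ 301 (mod 379).
Check: 301² = 90601 ≡ 20 (mod 379). The two roots are 78 and 301.

78, 301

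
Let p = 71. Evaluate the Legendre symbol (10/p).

1

Pull out 2: since 71 ≡ 7 (mod 8), (2/71) = +1.
Reciprocity: 5 ≡ 1 and 71 ≡ 3 (mod 4), so (5/71) = +(71/5).
Reduce top mod 5: now compute (1/5).
Reached (1/5) = 1. Collecting the sign flips along the way, the symbol is +1.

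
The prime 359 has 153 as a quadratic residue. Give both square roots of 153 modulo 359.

55, 304

Since 359 ≡ 3 (mod 4), a square root of 153 is 153^((359+1)/4) = 153^90 mod 359.
Repeated squaring: 153^2≡74, 153^4≡91, 153^8≡24, 153^16≡217, 153^32≡60, 153^64≡10 (mod 359).
153^90 = 153^(64+16+8+2) ≡ 55 (mod 359).
Check: 55² = 3025 ≡ 153 (mod 359). The two roots are 55 and 304.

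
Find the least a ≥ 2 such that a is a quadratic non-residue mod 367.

(2/367) = +1, so 2 is a residue.
(3/367) = −1, so 3 is the smallest positive non-residue mod 367.

3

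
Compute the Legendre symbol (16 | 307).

Pull out 2^4: since 307 ≡ 3 (mod 8), (2/307) = -1, so (2/307)^4 = +1.
Reached (1/307) = 1. Collecting the sign flips along the way, the symbol is +1.

1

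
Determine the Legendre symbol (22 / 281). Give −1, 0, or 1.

-1

Euler's criterion: (22/281) ≡ 22^140 (mod 281).
22^2 ≡ 203 (mod 281)
22^4 ≡ 183 (mod 281)
22^8 ≡ 50 (mod 281)
22^16 ≡ 252 (mod 281)
22^32 ≡ 279 (mod 281)
22^64 ≡ 4 (mod 281)
22^128 ≡ 16 (mod 281)
22^140 = 22^(128+8+4) ≡ 280 (mod 281).
Result is 280 ≡ −1, so (22/281) = −1.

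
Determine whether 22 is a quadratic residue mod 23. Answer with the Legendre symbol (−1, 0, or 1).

-1

Euler's criterion: (22/23) ≡ 22^11 (mod 23).
22^2 ≡ 1 (mod 23)
22^4 ≡ 1 (mod 23)
22^8 ≡ 1 (mod 23)
22^11 = 22^(8+2+1) ≡ 22 (mod 23).
Result is 22 ≡ −1, so (22/23) = −1.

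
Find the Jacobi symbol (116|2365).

1

Pull out 2^2: since 2365 ≡ 5 (mod 8), (2/2365) = -1, so (2/2365)^2 = +1.
Reciprocity: 29 ≡ 1 and 2365 ≡ 1 (mod 4), so (29/2365) = +(2365/29).
Reduce top mod 29: now compute (16/29).
Pull out 2^4: since 29 ≡ 5 (mod 8), (2/29) = -1, so (2/29)^4 = +1.
Reached (1/29) = 1. Collecting the sign flips along the way, the symbol is +1.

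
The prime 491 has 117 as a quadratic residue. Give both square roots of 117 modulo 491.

92, 399

Since 491 ≡ 3 (mod 4), a square root of 117 is 117^((491+1)/4) = 117^123 mod 491.
Repeated squaring: 117^2≡432, 117^4≡44, 117^8≡463, 117^16≡293, 117^32≡415, 117^64≡375 (mod 491).
117^123 = 117^(64+32+16+8+2+1) ≡ 399 (mod 491).
Check: 399² = 159201 ≡ 117 (mod 491). The two roots are 92 and 399.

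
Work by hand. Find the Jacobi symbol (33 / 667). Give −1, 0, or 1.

Reciprocity: 33 ≡ 1 and 667 ≡ 3 (mod 4), so (33/667) = +(667/33).
Reduce top mod 33: now compute (7/33).
Reciprocity: 7 ≡ 3 and 33 ≡ 1 (mod 4), so (7/33) = +(33/7).
Reduce top mod 7: now compute (5/7).
Reciprocity: 5 ≡ 1 and 7 ≡ 3 (mod 4), so (5/7) = +(7/5).
Reduce top mod 5: now compute (2/5).
Pull out 2: since 5 ≡ 5 (mod 8), (2/5) = -1.
Reached (1/5) = 1. Collecting the sign flips along the way, the symbol is -1.

-1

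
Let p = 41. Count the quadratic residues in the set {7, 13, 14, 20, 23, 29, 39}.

(7/41) = -1 → non-residue.
(13/41) = -1 → non-residue.
(14/41) = -1 → non-residue.
(20/41) = +1 → QR.
(23/41) = +1 → QR.
(29/41) = -1 → non-residue.
(39/41) = +1 → QR.
Total quadratic residues among the 7: 3.

3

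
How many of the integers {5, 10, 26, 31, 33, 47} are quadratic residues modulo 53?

(5/53) = -1 → non-residue.
(10/53) = +1 → QR.
(26/53) = -1 → non-residue.
(31/53) = -1 → non-residue.
(33/53) = -1 → non-residue.
(47/53) = +1 → QR.
Total quadratic residues among the 6: 2.

2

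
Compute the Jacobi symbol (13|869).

Reciprocity: 13 ≡ 1 and 869 ≡ 1 (mod 4), so (13/869) = +(869/13).
Reduce top mod 13: now compute (11/13).
Reciprocity: 11 ≡ 3 and 13 ≡ 1 (mod 4), so (11/13) = +(13/11).
Reduce top mod 11: now compute (2/11).
Pull out 2: since 11 ≡ 3 (mod 8), (2/11) = -1.
Reached (1/11) = 1. Collecting the sign flips along the way, the symbol is -1.

-1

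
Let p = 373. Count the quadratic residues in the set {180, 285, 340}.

(180/373) = -1 → non-residue.
(285/373) = +1 → QR.
(340/373) = -1 → non-residue.
Total quadratic residues among the 3: 1.

1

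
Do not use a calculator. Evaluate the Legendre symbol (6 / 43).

Pull out 2: since 43 ≡ 3 (mod 8), (2/43) = -1.
Reciprocity: 3 ≡ 3 and 43 ≡ 3 (mod 4), so (3/43) = −(43/3).
Reduce top mod 3: now compute (1/3).
Reached (1/3) = 1. Collecting the sign flips along the way, the symbol is +1.

1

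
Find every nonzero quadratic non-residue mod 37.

2,5,6,8,13,14,15,17,18,19,20,22,23,24,29,31,32,35

Square k = 1,…,18 (k and 37−k give the same square):
1²=1, 2²=4, 3²=9, 4²=16, 5²=25, 6²=36, 7²≡12, 8²≡27, 9²≡7, 10²≡26, 11²≡10, 12²≡33, 13²≡21, 14²≡11, 15²≡3, 16²≡34, 17²≡30, 18²≡28 (mod 37).
The residues are {1, 3, 4, 7, 9, 10, 11, 12, 16, 21, 25, 26, 27, 28, 30, 33, 34, 36}; the non-residues are the remaining 18 nonzero classes.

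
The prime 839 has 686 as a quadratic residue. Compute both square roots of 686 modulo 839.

Since 839 ≡ 3 (mod 4), a square root of 686 is 686^((839+1)/4) = 686^210 mod 839.
Repeated squaring: 686^2≡756, 686^4≡177, 686^8≡286, 686^16≡413, 686^32≡252, 686^64≡579, 686^128≡480 (mod 839).
686^210 = 686^(128+64+16+2) ≡ 150 (mod 839).
Check: 150² = 22500 ≡ 686 (mod 839). The two roots are 150 and 689.

150, 689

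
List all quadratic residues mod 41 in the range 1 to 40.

Square k = 1,…,20 (k and 41−k give the same square):
1²=1, 2²=4, 3²=9, 4²=16, 5²=25, 6²=36, 7²≡8, 8²≡23, 9²≡40, 10²≡18, 11²≡39, 12²≡21, 13²≡5, 14²≡32, 15²≡20, 16²≡10, 17²≡2, 18²≡37, 19²≡33, 20²≡31 (mod 41).
So the quadratic residues mod 41 are {1, 2, 4, 5, 8, 9, 10, 16, 18, 20, 21, 23, 25, 31, 32, 33, 36, 37, 39, 40}.

1 2 4 5 8 9 10 16 18 20 21 23 25 31 32 33 36 37 39 40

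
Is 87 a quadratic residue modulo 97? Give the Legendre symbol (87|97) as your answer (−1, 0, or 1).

Reciprocity: 87 ≡ 3 and 97 ≡ 1 (mod 4), so (87/97) = +(97/87).
Reduce top mod 87: now compute (10/87).
Pull out 2: since 87 ≡ 7 (mod 8), (2/87) = +1.
Reciprocity: 5 ≡ 1 and 87 ≡ 3 (mod 4), so (5/87) = +(87/5).
Reduce top mod 5: now compute (2/5).
Pull out 2: since 5 ≡ 5 (mod 8), (2/5) = -1.
Reached (1/5) = 1. Collecting the sign flips along the way, the symbol is -1.

-1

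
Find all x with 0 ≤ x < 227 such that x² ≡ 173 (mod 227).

20, 207

Since 227 ≡ 3 (mod 4), a square root of 173 is 173^((227+1)/4) = 173^57 mod 227.
Repeated squaring: 173^2≡192, 173^4≡90, 173^8≡155, 173^16≡190, 173^32≡7 (mod 227).
173^57 = 173^(32+16+8+1) ≡ 207 (mod 227).
Check: 207² = 42849 ≡ 173 (mod 227). The two roots are 20 and 207.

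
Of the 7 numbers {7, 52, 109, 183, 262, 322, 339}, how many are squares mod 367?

3

(7/367) = +1 → QR.
(52/367) = +1 → QR.
(109/367) = -1 → non-residue.
(183/367) = -1 → non-residue.
(262/367) = -1 → non-residue.
(322/367) = +1 → QR.
(339/367) = -1 → non-residue.
Total quadratic residues among the 7: 3.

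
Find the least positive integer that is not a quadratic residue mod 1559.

(2/1559) = +1, so 2 is a residue.
(3/1559) = +1, so 3 is a residue.
(4/1559) = +1, so 4 is a residue.
(5/1559) = +1, so 5 is a residue.
(6/1559) = +1, so 6 is a residue.
(7/1559) = +1, so 7 is a residue.
(8/1559) = +1, so 8 is a residue.
(9/1559) = +1, so 9 is a residue.
(10/1559) = +1, so 10 is a residue.
(11/1559) = +1, so 11 is a residue.
(12/1559) = +1, so 12 is a residue.
(13/1559) = +1, so 13 is a residue.
(14/1559) = +1, so 14 is a residue.
(15/1559) = +1, so 15 is a residue.
(16/1559) = +1, so 16 is a residue.
(17/1559) = −1, so 17 is the smallest positive non-residue mod 1559.

17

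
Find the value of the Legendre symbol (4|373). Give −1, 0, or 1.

1

Pull out 2^2: since 373 ≡ 5 (mod 8), (2/373) = -1, so (2/373)^2 = +1.
Reached (1/373) = 1. Collecting the sign flips along the way, the symbol is +1.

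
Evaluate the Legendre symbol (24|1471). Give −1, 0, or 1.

Pull out 2^3: since 1471 ≡ 7 (mod 8), (2/1471) = +1, so (2/1471)^3 = +1.
Reciprocity: 3 ≡ 3 and 1471 ≡ 3 (mod 4), so (3/1471) = −(1471/3).
Reduce top mod 3: now compute (1/3).
Reached (1/3) = 1. Collecting the sign flips along the way, the symbol is -1.

-1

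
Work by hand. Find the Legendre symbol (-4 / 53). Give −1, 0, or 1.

1

Euler's criterion: (-4/53) ≡ 49^26 (mod 53).
49^2 ≡ 16 (mod 53)
49^4 ≡ 44 (mod 53)
49^8 ≡ 28 (mod 53)
49^16 ≡ 42 (mod 53)
49^26 = 49^(16+8+2) ≡ 1 (mod 53).
Result is 1, so (-4/53) = 1.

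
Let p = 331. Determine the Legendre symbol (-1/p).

First reduce: -1 ≡ 330 (mod 331).
Pull out 2: since 331 ≡ 3 (mod 8), (2/331) = -1.
Reciprocity: 165 ≡ 1 and 331 ≡ 3 (mod 4), so (165/331) = +(331/165).
Reduce top mod 165: now compute (1/165).
Reached (1/165) = 1. Collecting the sign flips along the way, the symbol is -1.

-1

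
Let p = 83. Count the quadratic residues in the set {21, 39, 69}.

2

(21/83) = +1 → QR.
(39/83) = -1 → non-residue.
(69/83) = +1 → QR.
Total quadratic residues among the 3: 2.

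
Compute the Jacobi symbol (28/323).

Pull out 2^2: since 323 ≡ 3 (mod 8), (2/323) = -1, so (2/323)^2 = +1.
Reciprocity: 7 ≡ 3 and 323 ≡ 3 (mod 4), so (7/323) = −(323/7).
Reduce top mod 7: now compute (1/7).
Reached (1/7) = 1. Collecting the sign flips along the way, the symbol is -1.

-1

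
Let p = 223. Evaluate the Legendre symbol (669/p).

First reduce: 669 ≡ 0 (mod 223).
Top reduces to 0: gcd > 1, so the symbol is 0.

0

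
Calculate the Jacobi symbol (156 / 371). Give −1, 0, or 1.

-1

Pull out 2^2: since 371 ≡ 3 (mod 8), (2/371) = -1, so (2/371)^2 = +1.
Reciprocity: 39 ≡ 3 and 371 ≡ 3 (mod 4), so (39/371) = −(371/39).
Reduce top mod 39: now compute (20/39).
Pull out 2^2: since 39 ≡ 7 (mod 8), (2/39) = +1, so (2/39)^2 = +1.
Reciprocity: 5 ≡ 1 and 39 ≡ 3 (mod 4), so (5/39) = +(39/5).
Reduce top mod 5: now compute (4/5).
Pull out 2^2: since 5 ≡ 5 (mod 8), (2/5) = -1, so (2/5)^2 = +1.
Reached (1/5) = 1. Collecting the sign flips along the way, the symbol is -1.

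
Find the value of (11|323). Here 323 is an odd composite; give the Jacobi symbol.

Reciprocity: 11 ≡ 3 and 323 ≡ 3 (mod 4), so (11/323) = −(323/11).
Reduce top mod 11: now compute (4/11).
Pull out 2^2: since 11 ≡ 3 (mod 8), (2/11) = -1, so (2/11)^2 = +1.
Reached (1/11) = 1. Collecting the sign flips along the way, the symbol is -1.

-1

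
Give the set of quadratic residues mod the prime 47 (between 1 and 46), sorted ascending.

Square k = 1,…,23 (k and 47−k give the same square):
1²=1, 2²=4, 3²=9, 4²=16, 5²=25, 6²=36, 7²≡2, 8²≡17, 9²≡34, 10²≡6, 11²≡27, 12²≡3, 13²≡28, 14²≡8, 15²≡37, 16²≡21, 17²≡7, 18²≡42, 19²≡32, 20²≡24, 21²≡18, 22²≡14, 23²≡12 (mod 47).
So the quadratic residues mod 47 are {1, 2, 3, 4, 6, 7, 8, 9, 12, 14, 16, 17, 18, 21, 24, 25, 27, 28, 32, 34, 36, 37, 42}.

1, 2, 3, 4, 6, 7, 8, 9, 12, 14, 16, 17, 18, 21, 24, 25, 27, 28, 32, 34, 36, 37, 42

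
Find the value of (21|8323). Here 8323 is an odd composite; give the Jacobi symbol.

Reciprocity: 21 ≡ 1 and 8323 ≡ 3 (mod 4), so (21/8323) = +(8323/21).
Reduce top mod 21: now compute (7/21).
Reciprocity: 7 ≡ 3 and 21 ≡ 1 (mod 4), so (7/21) = +(21/7).
Reduce top mod 7: now compute (0/7).
Top reduces to 0: gcd > 1, so the symbol is 0.

0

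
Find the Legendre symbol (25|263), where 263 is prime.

1

Euler's criterion: (25/263) ≡ 25^131 (mod 263).
25^2 ≡ 99 (mod 263)
25^4 ≡ 70 (mod 263)
25^8 ≡ 166 (mod 263)
25^16 ≡ 204 (mod 263)
25^32 ≡ 62 (mod 263)
25^64 ≡ 162 (mod 263)
25^128 ≡ 207 (mod 263)
25^131 = 25^(128+2+1) ≡ 1 (mod 263).
Result is 1, so (25/263) = 1.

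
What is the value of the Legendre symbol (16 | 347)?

1

Pull out 2^4: since 347 ≡ 3 (mod 8), (2/347) = -1, so (2/347)^4 = +1.
Reached (1/347) = 1. Collecting the sign flips along the way, the symbol is +1.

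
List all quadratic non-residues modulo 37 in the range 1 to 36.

2,5,6,8,13,14,15,17,18,19,20,22,23,24,29,31,32,35

Square k = 1,…,18 (k and 37−k give the same square):
1²=1, 2²=4, 3²=9, 4²=16, 5²=25, 6²=36, 7²≡12, 8²≡27, 9²≡7, 10²≡26, 11²≡10, 12²≡33, 13²≡21, 14²≡11, 15²≡3, 16²≡34, 17²≡30, 18²≡28 (mod 37).
The residues are {1, 3, 4, 7, 9, 10, 11, 12, 16, 21, 25, 26, 27, 28, 30, 33, 34, 36}; the non-residues are the remaining 18 nonzero classes.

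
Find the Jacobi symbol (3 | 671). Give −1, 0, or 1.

Reciprocity: 3 ≡ 3 and 671 ≡ 3 (mod 4), so (3/671) = −(671/3).
Reduce top mod 3: now compute (2/3).
Pull out 2: since 3 ≡ 3 (mod 8), (2/3) = -1.
Reached (1/3) = 1. Collecting the sign flips along the way, the symbol is +1.

1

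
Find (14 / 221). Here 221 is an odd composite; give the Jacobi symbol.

-1

Pull out 2: since 221 ≡ 5 (mod 8), (2/221) = -1.
Reciprocity: 7 ≡ 3 and 221 ≡ 1 (mod 4), so (7/221) = +(221/7).
Reduce top mod 7: now compute (4/7).
Pull out 2^2: since 7 ≡ 7 (mod 8), (2/7) = +1, so (2/7)^2 = +1.
Reached (1/7) = 1. Collecting the sign flips along the way, the symbol is -1.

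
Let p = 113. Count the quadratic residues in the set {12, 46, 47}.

(12/113) = -1 → non-residue.
(46/113) = -1 → non-residue.
(47/113) = -1 → non-residue.
Total quadratic residues among the 3: 0.

0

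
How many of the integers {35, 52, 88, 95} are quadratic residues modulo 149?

(35/149) = +1 → QR.
(52/149) = -1 → non-residue.
(88/149) = +1 → QR.
(95/149) = +1 → QR.
Total quadratic residues among the 4: 3.

3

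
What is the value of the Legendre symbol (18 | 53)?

-1

Euler's criterion: (18/53) ≡ 18^26 (mod 53).
18^2 ≡ 6 (mod 53)
18^4 ≡ 36 (mod 53)
18^8 ≡ 24 (mod 53)
18^16 ≡ 46 (mod 53)
18^26 = 18^(16+8+2) ≡ 52 (mod 53).
Result is 52 ≡ −1, so (18/53) = −1.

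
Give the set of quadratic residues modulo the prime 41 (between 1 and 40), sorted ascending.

1 2 4 5 8 9 10 16 18 20 21 23 25 31 32 33 36 37 39 40

Square k = 1,…,20 (k and 41−k give the same square):
1²=1, 2²=4, 3²=9, 4²=16, 5²=25, 6²=36, 7²≡8, 8²≡23, 9²≡40, 10²≡18, 11²≡39, 12²≡21, 13²≡5, 14²≡32, 15²≡20, 16²≡10, 17²≡2, 18²≡37, 19²≡33, 20²≡31 (mod 41).
So the quadratic residues mod 41 are {1, 2, 4, 5, 8, 9, 10, 16, 18, 20, 21, 23, 25, 31, 32, 33, 36, 37, 39, 40}.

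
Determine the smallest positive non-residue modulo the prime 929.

3

(2/929) = +1, so 2 is a residue.
(3/929) = −1, so 3 is the smallest positive non-residue mod 929.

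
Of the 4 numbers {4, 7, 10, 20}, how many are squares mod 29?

(4/29) = +1 → QR.
(7/29) = +1 → QR.
(10/29) = -1 → non-residue.
(20/29) = +1 → QR.
Total quadratic residues among the 4: 3.

3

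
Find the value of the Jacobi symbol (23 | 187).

Reciprocity: 23 ≡ 3 and 187 ≡ 3 (mod 4), so (23/187) = −(187/23).
Reduce top mod 23: now compute (3/23).
Reciprocity: 3 ≡ 3 and 23 ≡ 3 (mod 4), so (3/23) = −(23/3).
Reduce top mod 3: now compute (2/3).
Pull out 2: since 3 ≡ 3 (mod 8), (2/3) = -1.
Reached (1/3) = 1. Collecting the sign flips along the way, the symbol is -1.

-1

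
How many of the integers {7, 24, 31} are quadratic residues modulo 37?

1

(7/37) = +1 → QR.
(24/37) = -1 → non-residue.
(31/37) = -1 → non-residue.
Total quadratic residues among the 3: 1.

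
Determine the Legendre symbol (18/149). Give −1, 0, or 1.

-1

Pull out 2: since 149 ≡ 5 (mod 8), (2/149) = -1.
Reciprocity: 9 ≡ 1 and 149 ≡ 1 (mod 4), so (9/149) = +(149/9).
Reduce top mod 9: now compute (5/9).
Reciprocity: 5 ≡ 1 and 9 ≡ 1 (mod 4), so (5/9) = +(9/5).
Reduce top mod 5: now compute (4/5).
Pull out 2^2: since 5 ≡ 5 (mod 8), (2/5) = -1, so (2/5)^2 = +1.
Reached (1/5) = 1. Collecting the sign flips along the way, the symbol is -1.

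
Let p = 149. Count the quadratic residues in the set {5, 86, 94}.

(5/149) = +1 → QR.
(86/149) = +1 → QR.
(94/149) = -1 → non-residue.
Total quadratic residues among the 3: 2.

2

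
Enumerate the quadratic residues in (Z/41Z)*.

1 2 4 5 8 9 10 16 18 20 21 23 25 31 32 33 36 37 39 40

Square k = 1,…,20 (k and 41−k give the same square):
1²=1, 2²=4, 3²=9, 4²=16, 5²=25, 6²=36, 7²≡8, 8²≡23, 9²≡40, 10²≡18, 11²≡39, 12²≡21, 13²≡5, 14²≡32, 15²≡20, 16²≡10, 17²≡2, 18²≡37, 19²≡33, 20²≡31 (mod 41).
So the quadratic residues mod 41 are {1, 2, 4, 5, 8, 9, 10, 16, 18, 20, 21, 23, 25, 31, 32, 33, 36, 37, 39, 40}.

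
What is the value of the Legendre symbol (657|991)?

-1

Euler's criterion: (657/991) ≡ 657^495 (mod 991).
657^2 ≡ 564 (mod 991)
657^4 ≡ 976 (mod 991)
657^8 ≡ 225 (mod 991)
657^16 ≡ 84 (mod 991)
657^32 ≡ 119 (mod 991)
657^64 ≡ 287 (mod 991)
657^128 ≡ 116 (mod 991)
657^256 ≡ 573 (mod 991)
657^495 = 657^(256+128+64+32+8+4+2+1) ≡ 990 (mod 991).
Result is 990 ≡ −1, so (657/991) = −1.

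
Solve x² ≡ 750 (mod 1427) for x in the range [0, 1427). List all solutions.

Since 1427 ≡ 3 (mod 4), a square root of 750 is 750^((1427+1)/4) = 750^357 mod 1427.
Repeated squaring: 750^2≡262, 750^4≡148, 750^8≡499, 750^16≡703, 750^32≡467, 750^64≡1185, 750^128≡57, 750^256≡395 (mod 1427).
750^357 = 750^(256+64+32+4+1) ≡ 443 (mod 1427).
Check: 443² = 196249 ≡ 750 (mod 1427). The two roots are 443 and 984.

443, 984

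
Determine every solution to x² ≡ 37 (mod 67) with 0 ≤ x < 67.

Since 67 ≡ 3 (mod 4), a square root of 37 is 37^((67+1)/4) = 37^17 mod 67.
Repeated squaring: 37^2≡29, 37^4≡37, 37^8≡29, 37^16≡37 (mod 67).
37^17 = 37^(16+1) ≡ 29 (mod 67).
Check: 29² = 841 ≡ 37 (mod 67). The two roots are 29 and 38.

29, 38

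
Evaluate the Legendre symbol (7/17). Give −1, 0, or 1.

Reciprocity: 7 ≡ 3 and 17 ≡ 1 (mod 4), so (7/17) = +(17/7).
Reduce top mod 7: now compute (3/7).
Reciprocity: 3 ≡ 3 and 7 ≡ 3 (mod 4), so (3/7) = −(7/3).
Reduce top mod 3: now compute (1/3).
Reached (1/3) = 1. Collecting the sign flips along the way, the symbol is -1.

-1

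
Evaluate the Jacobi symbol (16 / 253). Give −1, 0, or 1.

1

Pull out 2^4: since 253 ≡ 5 (mod 8), (2/253) = -1, so (2/253)^4 = +1.
Reached (1/253) = 1. Collecting the sign flips along the way, the symbol is +1.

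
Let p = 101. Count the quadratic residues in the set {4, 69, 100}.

(4/101) = +1 → QR.
(69/101) = -1 → non-residue.
(100/101) = +1 → QR.
Total quadratic residues among the 3: 2.

2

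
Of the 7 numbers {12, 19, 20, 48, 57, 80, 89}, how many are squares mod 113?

(12/113) = -1 → non-residue.
(19/113) = -1 → non-residue.
(20/113) = -1 → non-residue.
(48/113) = -1 → non-residue.
(57/113) = +1 → QR.
(80/113) = -1 → non-residue.
(89/113) = -1 → non-residue.
Total quadratic residues among the 7: 1.

1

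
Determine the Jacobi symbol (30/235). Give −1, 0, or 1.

0

Pull out 2: since 235 ≡ 3 (mod 8), (2/235) = -1.
Reciprocity: 15 ≡ 3 and 235 ≡ 3 (mod 4), so (15/235) = −(235/15).
Reduce top mod 15: now compute (10/15).
Pull out 2: since 15 ≡ 7 (mod 8), (2/15) = +1.
Reciprocity: 5 ≡ 1 and 15 ≡ 3 (mod 4), so (5/15) = +(15/5).
Reduce top mod 5: now compute (0/5).
Top reduces to 0: gcd > 1, so the symbol is 0.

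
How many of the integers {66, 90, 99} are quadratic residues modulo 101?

(66/101) = -1 → non-residue.
(90/101) = -1 → non-residue.
(99/101) = -1 → non-residue.
Total quadratic residues among the 3: 0.

0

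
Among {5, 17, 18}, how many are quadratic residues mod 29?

(5/29) = +1 → QR.
(17/29) = -1 → non-residue.
(18/29) = -1 → non-residue.
Total quadratic residues among the 3: 1.

1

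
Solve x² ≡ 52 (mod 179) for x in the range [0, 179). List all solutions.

54, 125

Since 179 ≡ 3 (mod 4), a square root of 52 is 52^((179+1)/4) = 52^45 mod 179.
Repeated squaring: 52^2≡19, 52^4≡3, 52^8≡9, 52^16≡81, 52^32≡117 (mod 179).
52^45 = 52^(32+8+4+1) ≡ 125 (mod 179).
Check: 125² = 15625 ≡ 52 (mod 179). The two roots are 54 and 125.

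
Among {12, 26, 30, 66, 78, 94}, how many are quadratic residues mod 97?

3

(12/97) = +1 → QR.
(26/97) = -1 → non-residue.
(30/97) = -1 → non-residue.
(66/97) = +1 → QR.
(78/97) = -1 → non-residue.
(94/97) = +1 → QR.
Total quadratic residues among the 6: 3.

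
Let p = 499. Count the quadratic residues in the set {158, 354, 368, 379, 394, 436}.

(158/499) = +1 → QR.
(354/499) = -1 → non-residue.
(368/499) = -1 → non-residue.
(379/499) = -1 → non-residue.
(394/499) = -1 → non-residue.
(436/499) = +1 → QR.
Total quadratic residues among the 6: 2.

2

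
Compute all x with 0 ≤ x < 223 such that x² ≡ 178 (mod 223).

63, 160

Since 223 ≡ 3 (mod 4), a square root of 178 is 178^((223+1)/4) = 178^56 mod 223.
Repeated squaring: 178^2≡18, 178^4≡101, 178^8≡166, 178^16≡127, 178^32≡73 (mod 223).
178^56 = 178^(32+16+8) ≡ 63 (mod 223).
Check: 63² = 3969 ≡ 178 (mod 223). The two roots are 63 and 160.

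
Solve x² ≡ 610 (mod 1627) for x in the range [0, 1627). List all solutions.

Since 1627 ≡ 3 (mod 4), a square root of 610 is 610^((1627+1)/4) = 610^407 mod 1627.
Repeated squaring: 610^2≡1144, 610^4≡628, 610^8≡650, 610^16≡1107, 610^32≡318, 610^64≡250, 610^128≡674, 610^256≡343 (mod 1627).
610^407 = 610^(256+128+16+4+2+1) ≡ 437 (mod 1627).
Check: 437² = 190969 ≡ 610 (mod 1627). The two roots are 437 and 1190.

437, 1190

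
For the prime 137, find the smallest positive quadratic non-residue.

(2/137) = +1, so 2 is a residue.
(3/137) = −1, so 3 is the smallest positive non-residue mod 137.

3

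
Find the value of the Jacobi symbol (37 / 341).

-1

Reciprocity: 37 ≡ 1 and 341 ≡ 1 (mod 4), so (37/341) = +(341/37).
Reduce top mod 37: now compute (8/37).
Pull out 2^3: since 37 ≡ 5 (mod 8), (2/37) = -1, so (2/37)^3 = -1.
Reached (1/37) = 1. Collecting the sign flips along the way, the symbol is -1.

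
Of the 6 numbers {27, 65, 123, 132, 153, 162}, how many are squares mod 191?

4

(27/191) = +1 → QR.
(65/191) = +1 → QR.
(123/191) = -1 → non-residue.
(132/191) = -1 → non-residue.
(153/191) = +1 → QR.
(162/191) = +1 → QR.
Total quadratic residues among the 6: 4.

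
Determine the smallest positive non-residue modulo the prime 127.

(2/127) = +1, so 2 is a residue.
(3/127) = −1, so 3 is the smallest positive non-residue mod 127.

3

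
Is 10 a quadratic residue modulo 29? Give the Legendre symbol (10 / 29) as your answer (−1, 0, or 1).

Euler's criterion: (10/29) ≡ 10^14 (mod 29).
10^2 ≡ 13 (mod 29)
10^4 ≡ 24 (mod 29)
10^8 ≡ 25 (mod 29)
10^14 = 10^(8+4+2) ≡ 28 (mod 29).
Result is 28 ≡ −1, so (10/29) = −1.

-1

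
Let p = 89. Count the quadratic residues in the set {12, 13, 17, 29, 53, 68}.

(12/89) = -1 → non-residue.
(13/89) = -1 → non-residue.
(17/89) = +1 → QR.
(29/89) = -1 → non-residue.
(53/89) = +1 → QR.
(68/89) = +1 → QR.
Total quadratic residues among the 6: 3.

3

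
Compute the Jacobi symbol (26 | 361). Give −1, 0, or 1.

1

Pull out 2: since 361 ≡ 1 (mod 8), (2/361) = +1.
Reciprocity: 13 ≡ 1 and 361 ≡ 1 (mod 4), so (13/361) = +(361/13).
Reduce top mod 13: now compute (10/13).
Pull out 2: since 13 ≡ 5 (mod 8), (2/13) = -1.
Reciprocity: 5 ≡ 1 and 13 ≡ 1 (mod 4), so (5/13) = +(13/5).
Reduce top mod 5: now compute (3/5).
Reciprocity: 3 ≡ 3 and 5 ≡ 1 (mod 4), so (3/5) = +(5/3).
Reduce top mod 3: now compute (2/3).
Pull out 2: since 3 ≡ 3 (mod 8), (2/3) = -1.
Reached (1/3) = 1. Collecting the sign flips along the way, the symbol is +1.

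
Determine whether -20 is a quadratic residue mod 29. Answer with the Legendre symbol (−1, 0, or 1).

1

First reduce: -20 ≡ 9 (mod 29).
Reciprocity: 9 ≡ 1 and 29 ≡ 1 (mod 4), so (9/29) = +(29/9).
Reduce top mod 9: now compute (2/9).
Pull out 2: since 9 ≡ 1 (mod 8), (2/9) = +1.
Reached (1/9) = 1. Collecting the sign flips along the way, the symbol is +1.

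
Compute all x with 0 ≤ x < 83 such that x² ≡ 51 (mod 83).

36, 47

Since 83 ≡ 3 (mod 4), a square root of 51 is 51^((83+1)/4) = 51^21 mod 83.
Repeated squaring: 51^2≡28, 51^4≡37, 51^8≡41, 51^16≡21 (mod 83).
51^21 = 51^(16+4+1) ≡ 36 (mod 83).
Check: 36² = 1296 ≡ 51 (mod 83). The two roots are 36 and 47.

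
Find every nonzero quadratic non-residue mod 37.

Square k = 1,…,18 (k and 37−k give the same square):
1²=1, 2²=4, 3²=9, 4²=16, 5²=25, 6²=36, 7²≡12, 8²≡27, 9²≡7, 10²≡26, 11²≡10, 12²≡33, 13²≡21, 14²≡11, 15²≡3, 16²≡34, 17²≡30, 18²≡28 (mod 37).
The residues are {1, 3, 4, 7, 9, 10, 11, 12, 16, 21, 25, 26, 27, 28, 30, 33, 34, 36}; the non-residues are the remaining 18 nonzero classes.

2,5,6,8,13,14,15,17,18,19,20,22,23,24,29,31,32,35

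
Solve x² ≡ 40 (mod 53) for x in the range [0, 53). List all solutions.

26, 27

53 ≡ 1 (mod 4), so we find a root by search.
Trying successive values, 26² = 676 ≡ 40 (mod 53). The other root is 53 − 26 = 27.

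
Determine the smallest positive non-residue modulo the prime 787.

(2/787) = −1, so 2 is the smallest positive non-residue mod 787.

2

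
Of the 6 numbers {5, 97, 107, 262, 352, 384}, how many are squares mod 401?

(5/401) = +1 → QR.
(97/401) = -1 → non-residue.
(107/401) = -1 → non-residue.
(262/401) = -1 → non-residue.
(352/401) = +1 → QR.
(384/401) = -1 → non-residue.
Total quadratic residues among the 6: 2.

2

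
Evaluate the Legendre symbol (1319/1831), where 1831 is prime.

Reciprocity: 1319 ≡ 3 and 1831 ≡ 3 (mod 4), so (1319/1831) = −(1831/1319).
Reduce top mod 1319: now compute (512/1319).
Pull out 2^9: since 1319 ≡ 7 (mod 8), (2/1319) = +1, so (2/1319)^9 = +1.
Reached (1/1319) = 1. Collecting the sign flips along the way, the symbol is -1.

-1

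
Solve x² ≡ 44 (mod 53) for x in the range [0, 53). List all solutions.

53 ≡ 1 (mod 4), so we find a root by search.
Trying successive values, 16² = 256 ≡ 44 (mod 53). The other root is 53 − 16 = 37.

16, 37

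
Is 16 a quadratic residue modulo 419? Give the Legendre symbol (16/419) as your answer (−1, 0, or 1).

1

Pull out 2^4: since 419 ≡ 3 (mod 8), (2/419) = -1, so (2/419)^4 = +1.
Reached (1/419) = 1. Collecting the sign flips along the way, the symbol is +1.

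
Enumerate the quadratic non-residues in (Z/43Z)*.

2,3,5,7,8,12,18,19,20,22,26,27,28,29,30,32,33,34,37,39,42

Square k = 1,…,21 (k and 43−k give the same square):
1²=1, 2²=4, 3²=9, 4²=16, 5²=25, 6²=36, 7²≡6, 8²≡21, 9²≡38, 10²≡14, 11²≡35, 12²≡15, 13²≡40, 14²≡24, 15²≡10, 16²≡41, 17²≡31, 18²≡23, 19²≡17, 20²≡13, 21²≡11 (mod 43).
The residues are {1, 4, 6, 9, 10, 11, 13, 14, 15, 16, 17, 21, 23, 24, 25, 31, 35, 36, 38, 40, 41}; the non-residues are the remaining 21 nonzero classes.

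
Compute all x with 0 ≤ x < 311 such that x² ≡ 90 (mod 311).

Since 311 ≡ 3 (mod 4), a square root of 90 is 90^((311+1)/4) = 90^78 mod 311.
Repeated squaring: 90^2≡14, 90^4≡196, 90^8≡163, 90^16≡134, 90^32≡229, 90^64≡193 (mod 311).
90^78 = 90^(64+8+4+2) ≡ 159 (mod 311).
Check: 159² = 25281 ≡ 90 (mod 311). The two roots are 152 and 159.

152, 159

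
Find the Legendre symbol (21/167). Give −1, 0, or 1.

Reciprocity: 21 ≡ 1 and 167 ≡ 3 (mod 4), so (21/167) = +(167/21).
Reduce top mod 21: now compute (20/21).
Pull out 2^2: since 21 ≡ 5 (mod 8), (2/21) = -1, so (2/21)^2 = +1.
Reciprocity: 5 ≡ 1 and 21 ≡ 1 (mod 4), so (5/21) = +(21/5).
Reduce top mod 5: now compute (1/5).
Reached (1/5) = 1. Collecting the sign flips along the way, the symbol is +1.

1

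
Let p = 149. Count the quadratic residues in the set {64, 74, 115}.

(64/149) = +1 → QR.
(74/149) = -1 → non-residue.
(115/149) = -1 → non-residue.
Total quadratic residues among the 3: 1.

1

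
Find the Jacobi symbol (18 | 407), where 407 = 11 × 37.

Pull out 2: since 407 ≡ 7 (mod 8), (2/407) = +1.
Reciprocity: 9 ≡ 1 and 407 ≡ 3 (mod 4), so (9/407) = +(407/9).
Reduce top mod 9: now compute (2/9).
Pull out 2: since 9 ≡ 1 (mod 8), (2/9) = +1.
Reached (1/9) = 1. Collecting the sign flips along the way, the symbol is +1.

1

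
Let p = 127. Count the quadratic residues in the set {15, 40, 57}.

(15/127) = +1 → QR.
(40/127) = -1 → non-residue.
(57/127) = -1 → non-residue.
Total quadratic residues among the 3: 1.

1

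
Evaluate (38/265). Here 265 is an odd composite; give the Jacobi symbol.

Pull out 2: since 265 ≡ 1 (mod 8), (2/265) = +1.
Reciprocity: 19 ≡ 3 and 265 ≡ 1 (mod 4), so (19/265) = +(265/19).
Reduce top mod 19: now compute (18/19).
Pull out 2: since 19 ≡ 3 (mod 8), (2/19) = -1.
Reciprocity: 9 ≡ 1 and 19 ≡ 3 (mod 4), so (9/19) = +(19/9).
Reduce top mod 9: now compute (1/9).
Reached (1/9) = 1. Collecting the sign flips along the way, the symbol is -1.

-1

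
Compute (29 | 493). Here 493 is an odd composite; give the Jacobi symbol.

Reciprocity: 29 ≡ 1 and 493 ≡ 1 (mod 4), so (29/493) = +(493/29).
Reduce top mod 29: now compute (0/29).
Top reduces to 0: gcd > 1, so the symbol is 0.

0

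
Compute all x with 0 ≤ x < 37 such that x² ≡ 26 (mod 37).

10, 27

37 ≡ 1 (mod 4), so we find a root by search.
Trying successive values, 10² = 100 ≡ 26 (mod 37). The other root is 37 − 10 = 27.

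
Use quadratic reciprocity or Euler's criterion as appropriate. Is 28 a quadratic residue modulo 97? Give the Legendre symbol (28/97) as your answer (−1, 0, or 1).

-1

Euler's criterion: (28/97) ≡ 28^48 (mod 97).
28^2 ≡ 8 (mod 97)
28^4 ≡ 64 (mod 97)
28^8 ≡ 22 (mod 97)
28^16 ≡ 96 (mod 97)
28^32 ≡ 1 (mod 97)
28^48 = 28^(32+16) ≡ 96 (mod 97).
Result is 96 ≡ −1, so (28/97) = −1.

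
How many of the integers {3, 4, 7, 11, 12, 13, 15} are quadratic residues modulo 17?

3

(3/17) = -1 → non-residue.
(4/17) = +1 → QR.
(7/17) = -1 → non-residue.
(11/17) = -1 → non-residue.
(12/17) = -1 → non-residue.
(13/17) = +1 → QR.
(15/17) = +1 → QR.
Total quadratic residues among the 7: 3.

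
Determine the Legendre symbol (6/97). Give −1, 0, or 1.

1

Pull out 2: since 97 ≡ 1 (mod 8), (2/97) = +1.
Reciprocity: 3 ≡ 3 and 97 ≡ 1 (mod 4), so (3/97) = +(97/3).
Reduce top mod 3: now compute (1/3).
Reached (1/3) = 1. Collecting the sign flips along the way, the symbol is +1.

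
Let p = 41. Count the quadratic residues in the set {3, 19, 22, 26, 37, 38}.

(3/41) = -1 → non-residue.
(19/41) = -1 → non-residue.
(22/41) = -1 → non-residue.
(26/41) = -1 → non-residue.
(37/41) = +1 → QR.
(38/41) = -1 → non-residue.
Total quadratic residues among the 6: 1.

1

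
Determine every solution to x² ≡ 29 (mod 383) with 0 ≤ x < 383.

Since 383 ≡ 3 (mod 4), a square root of 29 is 29^((383+1)/4) = 29^96 mod 383.
Repeated squaring: 29^2≡75, 29^4≡263, 29^8≡229, 29^16≡353, 29^32≡134, 29^64≡338 (mod 383).
29^96 = 29^(64+32) ≡ 98 (mod 383).
Check: 98² = 9604 ≡ 29 (mod 383). The two roots are 98 and 285.

98, 285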